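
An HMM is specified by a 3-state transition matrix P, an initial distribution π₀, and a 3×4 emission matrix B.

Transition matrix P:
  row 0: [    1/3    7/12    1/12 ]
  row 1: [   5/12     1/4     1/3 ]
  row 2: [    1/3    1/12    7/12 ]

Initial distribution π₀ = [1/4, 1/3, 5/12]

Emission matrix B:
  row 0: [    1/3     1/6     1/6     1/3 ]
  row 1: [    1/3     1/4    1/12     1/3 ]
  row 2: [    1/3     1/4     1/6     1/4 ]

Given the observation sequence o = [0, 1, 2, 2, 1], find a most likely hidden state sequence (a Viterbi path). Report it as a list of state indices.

path = [2, 2, 2, 2, 2]

t=0: δ = [8.333e-02, 1.111e-01, 1.389e-01]  (obs o_0=0)
t=1: δ = [7.716e-03, 1.215e-02, 2.025e-02]  ψ = [1, 0, 2]  (obs o_1=1)
t=2: δ = [1.125e-03, 3.751e-04, 1.969e-03]  ψ = [2, 0, 2]  (obs o_2=2)
t=3: δ = [1.094e-04, 5.470e-05, 1.915e-04]  ψ = [2, 0, 2]  (obs o_3=2)
t=4: δ = [1.064e-05, 1.595e-05, 2.792e-05]  ψ = [2, 0, 2]  (obs o_4=1)
backtrack: best end state = 2; path = [2, 2, 2, 2, 2]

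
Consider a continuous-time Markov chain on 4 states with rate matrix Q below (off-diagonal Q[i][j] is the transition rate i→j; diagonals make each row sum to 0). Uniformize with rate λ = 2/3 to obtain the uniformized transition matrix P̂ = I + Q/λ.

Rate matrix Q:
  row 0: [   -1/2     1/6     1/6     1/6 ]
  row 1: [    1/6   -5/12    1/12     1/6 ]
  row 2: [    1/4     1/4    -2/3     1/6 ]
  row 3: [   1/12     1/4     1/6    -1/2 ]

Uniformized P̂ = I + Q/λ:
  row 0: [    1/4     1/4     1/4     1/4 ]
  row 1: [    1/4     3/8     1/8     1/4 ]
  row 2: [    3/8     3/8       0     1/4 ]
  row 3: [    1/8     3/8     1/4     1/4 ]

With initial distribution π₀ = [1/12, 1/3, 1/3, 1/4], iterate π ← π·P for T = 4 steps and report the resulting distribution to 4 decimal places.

π = [0.2392, 0.3450, 0.1658, 0.2500]

t=0: π = [0.0833, 0.3333, 0.3333, 0.2500]
t=1: π = [0.2604, 0.3646, 0.1250, 0.2500]
t=2: π = [0.2344, 0.3424, 0.1732, 0.2500]
t=3: π = [0.2404, 0.3457, 0.1639, 0.2500]
t=4: π = [0.2392, 0.3450, 0.1658, 0.2500]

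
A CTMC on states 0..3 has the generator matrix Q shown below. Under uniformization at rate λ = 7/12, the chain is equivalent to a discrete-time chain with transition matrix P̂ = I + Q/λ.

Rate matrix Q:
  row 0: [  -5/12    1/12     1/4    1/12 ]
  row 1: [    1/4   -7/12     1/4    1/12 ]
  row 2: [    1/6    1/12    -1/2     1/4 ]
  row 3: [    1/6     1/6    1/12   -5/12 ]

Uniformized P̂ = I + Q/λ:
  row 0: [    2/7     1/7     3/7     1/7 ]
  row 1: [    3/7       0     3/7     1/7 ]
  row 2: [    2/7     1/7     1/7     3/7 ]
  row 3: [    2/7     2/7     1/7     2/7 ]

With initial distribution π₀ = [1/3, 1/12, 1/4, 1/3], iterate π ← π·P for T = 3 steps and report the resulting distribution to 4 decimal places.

t=0: π = [0.3333, 0.0833, 0.2500, 0.3333]
t=1: π = [0.2976, 0.1786, 0.2619, 0.2619]
t=2: π = [0.3112, 0.1548, 0.2789, 0.2551]
t=3: π = [0.3078, 0.1572, 0.2760, 0.2590]

π = [0.3078, 0.1572, 0.2760, 0.2590]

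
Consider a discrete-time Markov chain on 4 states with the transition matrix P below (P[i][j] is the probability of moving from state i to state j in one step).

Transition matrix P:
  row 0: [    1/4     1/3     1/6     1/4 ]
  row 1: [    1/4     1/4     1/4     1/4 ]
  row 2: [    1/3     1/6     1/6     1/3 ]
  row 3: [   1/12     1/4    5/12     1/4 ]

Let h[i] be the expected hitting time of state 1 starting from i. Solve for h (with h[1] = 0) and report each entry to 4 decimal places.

First-step conditioning: h[1] = 0; for i ≠ 1, h[i] = 1 + Σ_k P[i][k]·h[k].
  h[0] = 1 + 1/4·h[0] + 1/6·h[2] + 1/4·h[3]
  h[2] = 1 + 1/3·h[0] + 1/6·h[2] + 1/3·h[3]
  h[3] = 1 + 1/12·h[0] + 5/12·h[2] + 1/4·h[3]
Solving the 3×3 linear system over states ≠ 1 gives exactly h = [423/115, 0, 498/115, 477/115] (h[1] = 0 is the target).

h = [3.6783, 0.0000, 4.3304, 4.1478]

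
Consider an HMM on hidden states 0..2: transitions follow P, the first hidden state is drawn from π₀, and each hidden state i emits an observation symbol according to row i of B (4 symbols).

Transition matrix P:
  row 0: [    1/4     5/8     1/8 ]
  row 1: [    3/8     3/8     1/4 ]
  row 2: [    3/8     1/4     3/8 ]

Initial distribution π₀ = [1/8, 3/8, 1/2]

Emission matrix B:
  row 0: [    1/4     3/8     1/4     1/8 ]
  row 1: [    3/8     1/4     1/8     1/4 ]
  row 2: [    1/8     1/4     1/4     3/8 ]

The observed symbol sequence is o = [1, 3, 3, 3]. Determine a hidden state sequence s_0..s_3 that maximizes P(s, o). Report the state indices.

t=0: δ = [4.688e-02, 9.375e-02, 1.250e-01]  (obs o_0=1)
t=1: δ = [5.859e-03, 8.789e-03, 1.758e-02]  ψ = [2, 1, 2]  (obs o_1=3)
t=2: δ = [8.240e-04, 1.099e-03, 2.472e-03]  ψ = [2, 2, 2]  (obs o_2=3)
t=3: δ = [1.159e-04, 1.545e-04, 3.476e-04]  ψ = [2, 2, 2]  (obs o_3=3)
backtrack: best end state = 2; path = [2, 2, 2, 2]

path = [2, 2, 2, 2]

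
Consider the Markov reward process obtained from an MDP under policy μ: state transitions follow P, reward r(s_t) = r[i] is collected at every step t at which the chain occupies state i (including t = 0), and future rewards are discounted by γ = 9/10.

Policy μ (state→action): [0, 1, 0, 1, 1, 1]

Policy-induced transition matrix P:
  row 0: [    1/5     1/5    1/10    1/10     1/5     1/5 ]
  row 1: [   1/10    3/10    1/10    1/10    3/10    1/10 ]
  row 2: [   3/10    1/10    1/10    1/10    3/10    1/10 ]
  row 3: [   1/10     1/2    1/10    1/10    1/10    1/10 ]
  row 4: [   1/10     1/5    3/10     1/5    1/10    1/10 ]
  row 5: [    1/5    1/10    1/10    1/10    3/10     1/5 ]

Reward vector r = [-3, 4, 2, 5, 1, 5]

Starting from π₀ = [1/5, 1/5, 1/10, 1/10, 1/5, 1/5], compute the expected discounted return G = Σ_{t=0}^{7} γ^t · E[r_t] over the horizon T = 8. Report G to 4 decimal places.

t=0: π = [0.2000, 0.2000, 0.1000, 0.1000, 0.2000, 0.2000], E[r] = 2.1000, γ^t·E[r] = 2.100000, running G = 2.100000
t=1: π = [0.1600, 0.2200, 0.1400, 0.1200, 0.2200, 0.1400], E[r] = 2.2000, γ^t·E[r] = 1.980000, running G = 4.080000
t=2: π = [0.1580, 0.2300, 0.1440, 0.1220, 0.2160, 0.1300], E[r] = 2.2100, γ^t·E[r] = 1.790100, running G = 5.870100
t=3: π = [0.1576, 0.2322, 0.1432, 0.1216, 0.2166, 0.1288], E[r] = 2.2110, γ^t·E[r] = 1.611819, running G = 7.481919
t=4: π = [0.1573, 0.2325, 0.1433, 0.1217, 0.2166, 0.1286], E[r] = 2.2129, γ^t·E[r] = 1.451884, running G = 8.933803
t=5: π = [0.1573, 0.2326, 0.1433, 0.1217, 0.2166, 0.1286], E[r] = 2.2130, γ^t·E[r] = 1.306731, running G = 10.240533
t=6: π = [0.1572, 0.2326, 0.1433, 0.1217, 0.2166, 0.1286], E[r] = 2.2130, γ^t·E[r] = 1.176080, running G = 11.416613
t=7: π = [0.1572, 0.2326, 0.1433, 0.1217, 0.2166, 0.1286], E[r] = 2.2130, γ^t·E[r] = 1.058473, running G = 12.475086

G = 12.4751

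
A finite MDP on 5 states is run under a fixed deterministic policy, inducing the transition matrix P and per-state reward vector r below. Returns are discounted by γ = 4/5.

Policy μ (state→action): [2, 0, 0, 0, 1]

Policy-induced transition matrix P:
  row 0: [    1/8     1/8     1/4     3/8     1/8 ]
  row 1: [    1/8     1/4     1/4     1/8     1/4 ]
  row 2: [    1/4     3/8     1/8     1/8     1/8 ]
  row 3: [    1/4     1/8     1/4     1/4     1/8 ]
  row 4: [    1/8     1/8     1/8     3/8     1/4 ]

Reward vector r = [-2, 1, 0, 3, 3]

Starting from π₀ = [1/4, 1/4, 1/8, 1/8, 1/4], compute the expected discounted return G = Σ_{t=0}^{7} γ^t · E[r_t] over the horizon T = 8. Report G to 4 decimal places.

G = 4.4210

t=0: π = [0.2500, 0.2500, 0.1250, 0.1250, 0.2500], E[r] = 0.8750, γ^t·E[r] = 0.875000, running G = 0.875000
t=1: π = [0.1563, 0.1875, 0.2031, 0.2656, 0.1875], E[r] = 1.2344, γ^t·E[r] = 0.987500, running G = 1.862500
t=2: π = [0.1836, 0.1992, 0.2012, 0.2441, 0.1719], E[r] = 1.0801, γ^t·E[r] = 0.691250, running G = 2.553750
t=3: π = [0.1807, 0.2002, 0.2034, 0.2444, 0.1714], E[r] = 1.0862, γ^t·E[r] = 0.556125, running G = 3.109875
t=4: π = [0.1810, 0.2009, 0.2032, 0.2436, 0.1714], E[r] = 1.0840, γ^t·E[r] = 0.443988, running G = 3.553863
t=5: π = [0.1808, 0.2009, 0.2032, 0.2435, 0.1715], E[r] = 1.0845, γ^t·E[r] = 0.355364, running G = 3.909226
t=6: π = [0.1808, 0.2009, 0.2032, 0.2435, 0.1716], E[r] = 1.0845, γ^t·E[r] = 0.284296, running G = 4.193522
t=7: π = [0.1808, 0.2009, 0.2032, 0.2435, 0.1716], E[r] = 1.0845, γ^t·E[r] = 0.227441, running G = 4.420964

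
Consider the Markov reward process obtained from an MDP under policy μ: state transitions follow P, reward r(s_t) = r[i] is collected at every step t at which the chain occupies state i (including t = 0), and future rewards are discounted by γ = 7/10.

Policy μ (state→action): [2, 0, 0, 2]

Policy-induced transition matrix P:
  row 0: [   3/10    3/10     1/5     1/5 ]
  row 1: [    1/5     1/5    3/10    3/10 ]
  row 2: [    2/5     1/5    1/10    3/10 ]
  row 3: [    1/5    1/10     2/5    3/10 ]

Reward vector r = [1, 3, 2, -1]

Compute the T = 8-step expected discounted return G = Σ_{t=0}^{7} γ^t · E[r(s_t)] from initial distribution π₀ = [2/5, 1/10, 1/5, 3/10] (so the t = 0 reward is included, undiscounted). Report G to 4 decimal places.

G = 3.2002

t=0: π = [0.4000, 0.1000, 0.2000, 0.3000], E[r] = 0.8000, γ^t·E[r] = 0.800000, running G = 0.800000
t=1: π = [0.2800, 0.2100, 0.2500, 0.2600], E[r] = 1.1500, γ^t·E[r] = 0.805000, running G = 1.605000
t=2: π = [0.2780, 0.2020, 0.2480, 0.2720], E[r] = 1.1080, γ^t·E[r] = 0.542920, running G = 2.147920
t=3: π = [0.2774, 0.2006, 0.2498, 0.2722], E[r] = 1.1066, γ^t·E[r] = 0.379564, running G = 2.527484
t=4: π = [0.2777, 0.2005, 0.2495, 0.2723], E[r] = 1.1060, γ^t·E[r] = 0.265560, running G = 2.793044
t=5: π = [0.2777, 0.2005, 0.2496, 0.2722], E[r] = 1.1062, γ^t·E[r] = 0.185916, running G = 2.978960
t=6: π = [0.2777, 0.2005, 0.2495, 0.2722], E[r] = 1.1062, γ^t·E[r] = 0.130140, running G = 3.109099
t=7: π = [0.2777, 0.2005, 0.2495, 0.2722], E[r] = 1.1062, γ^t·E[r] = 0.091098, running G = 3.200197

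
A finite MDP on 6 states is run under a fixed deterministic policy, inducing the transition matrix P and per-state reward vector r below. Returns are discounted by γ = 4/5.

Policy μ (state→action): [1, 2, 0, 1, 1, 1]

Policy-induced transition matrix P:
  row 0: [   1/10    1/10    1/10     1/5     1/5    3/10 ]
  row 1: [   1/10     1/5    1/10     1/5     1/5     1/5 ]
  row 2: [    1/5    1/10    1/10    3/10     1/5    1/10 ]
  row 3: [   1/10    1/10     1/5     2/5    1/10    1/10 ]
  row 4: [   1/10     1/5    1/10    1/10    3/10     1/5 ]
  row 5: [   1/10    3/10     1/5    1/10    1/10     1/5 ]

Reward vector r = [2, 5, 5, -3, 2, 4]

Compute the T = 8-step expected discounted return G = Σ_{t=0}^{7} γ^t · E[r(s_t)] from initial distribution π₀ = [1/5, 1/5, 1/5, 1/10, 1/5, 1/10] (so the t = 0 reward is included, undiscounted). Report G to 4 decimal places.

t=0: π = [0.2000, 0.2000, 0.2000, 0.1000, 0.2000, 0.1000], E[r] = 2.9000, γ^t·E[r] = 2.900000, running G = 2.900000
t=1: π = [0.1200, 0.1600, 0.1200, 0.2100, 0.2000, 0.1900], E[r] = 2.1700, γ^t·E[r] = 1.736000, running G = 4.636000
t=2: π = [0.1120, 0.1740, 0.1400, 0.2150, 0.1800, 0.1790], E[r] = 2.2250, γ^t·E[r] = 1.424000, running G = 6.060000
t=3: π = [0.1140, 0.1712, 0.1394, 0.2211, 0.1786, 0.1757], E[r] = 2.1777, γ^t·E[r] = 1.114982, running G = 7.174982
t=4: π = [0.1139, 0.1701, 0.1397, 0.2227, 0.1782, 0.1754], E[r] = 2.1665, γ^t·E[r] = 0.887378, running G = 8.062360
t=5: π = [0.1140, 0.1699, 0.1398, 0.2232, 0.1780, 0.1752], E[r] = 2.1636, γ^t·E[r] = 0.708977, running G = 8.771337
t=6: π = [0.1140, 0.1698, 0.1398, 0.2233, 0.1780, 0.1751], E[r] = 2.1627, γ^t·E[r] = 0.566932, running G = 9.338269
t=7: π = [0.1140, 0.1698, 0.1398, 0.2233, 0.1780, 0.1751], E[r] = 2.1624, γ^t·E[r] = 0.453490, running G = 9.791759

G = 9.7918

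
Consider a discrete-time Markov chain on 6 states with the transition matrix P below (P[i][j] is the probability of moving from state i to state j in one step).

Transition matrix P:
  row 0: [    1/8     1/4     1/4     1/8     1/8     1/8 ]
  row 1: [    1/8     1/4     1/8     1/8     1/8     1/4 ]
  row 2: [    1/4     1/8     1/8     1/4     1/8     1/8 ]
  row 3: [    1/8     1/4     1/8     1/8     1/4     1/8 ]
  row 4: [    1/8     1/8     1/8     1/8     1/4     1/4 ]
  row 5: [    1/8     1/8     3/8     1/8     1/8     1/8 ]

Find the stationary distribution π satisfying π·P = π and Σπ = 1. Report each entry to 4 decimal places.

Balance equations π_j = Σ_i π_i·P[i][j]:
  π_0 = 1/8·π_0 + 1/8·π_1 + 1/4·π_2 + 1/8·π_3 + 1/8·π_4 + 1/8·π_5
  π_1 = 1/4·π_0 + 1/4·π_1 + 1/8·π_2 + 1/4·π_3 + 1/8·π_4 + 1/8·π_5
  π_2 = 1/4·π_0 + 1/8·π_1 + 1/8·π_2 + 1/8·π_3 + 1/8·π_4 + 3/8·π_5
  π_3 = 1/8·π_0 + 1/8·π_1 + 1/4·π_2 + 1/8·π_3 + 1/8·π_4 + 1/8·π_5
  π_4 = 1/8·π_0 + 1/8·π_1 + 1/8·π_2 + 1/4·π_3 + 1/4·π_4 + 1/8·π_5
  normalize: π_0 + π_1 + π_2 + π_3 + π_4 + π_5 = 1
Solving the linear system gives exactly π = [87/587, 761/4109, 109/587, 87/587, 674/4109, 99/587].

π = [0.1482, 0.1852, 0.1857, 0.1482, 0.1640, 0.1687]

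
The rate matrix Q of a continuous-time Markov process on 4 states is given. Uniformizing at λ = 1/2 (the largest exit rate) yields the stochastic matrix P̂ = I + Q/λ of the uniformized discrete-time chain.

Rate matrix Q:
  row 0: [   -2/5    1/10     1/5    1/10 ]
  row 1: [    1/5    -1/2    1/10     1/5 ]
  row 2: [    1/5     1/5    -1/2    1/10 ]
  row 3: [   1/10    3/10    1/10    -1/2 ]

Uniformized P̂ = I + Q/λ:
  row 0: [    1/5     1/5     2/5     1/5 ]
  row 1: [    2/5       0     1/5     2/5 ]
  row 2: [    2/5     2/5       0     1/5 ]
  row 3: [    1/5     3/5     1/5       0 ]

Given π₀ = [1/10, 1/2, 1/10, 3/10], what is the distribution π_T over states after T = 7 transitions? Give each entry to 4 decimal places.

π = [0.2981, 0.2733, 0.2162, 0.2124]

t=0: π = [0.1000, 0.5000, 0.1000, 0.3000]
t=1: π = [0.3200, 0.2400, 0.2000, 0.2400]
t=2: π = [0.2880, 0.2880, 0.2240, 0.2000]
t=3: π = [0.3024, 0.2672, 0.2128, 0.2176]
t=4: π = [0.2960, 0.2762, 0.2179, 0.2099]
t=5: π = [0.2988, 0.2723, 0.2156, 0.2132]
t=6: π = [0.2976, 0.2740, 0.2166, 0.2118]
t=7: π = [0.2981, 0.2733, 0.2162, 0.2124]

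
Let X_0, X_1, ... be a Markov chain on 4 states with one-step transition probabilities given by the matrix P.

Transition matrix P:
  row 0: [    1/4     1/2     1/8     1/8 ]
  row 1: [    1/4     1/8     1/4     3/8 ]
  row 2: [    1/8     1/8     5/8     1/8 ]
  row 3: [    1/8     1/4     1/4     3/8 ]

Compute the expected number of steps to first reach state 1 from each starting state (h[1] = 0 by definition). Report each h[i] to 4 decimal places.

h = [2.8657, 0.0000, 5.0149, 4.1791]

First-step conditioning: h[1] = 0; for i ≠ 1, h[i] = 1 + Σ_k P[i][k]·h[k].
  h[0] = 1 + 1/4·h[0] + 1/8·h[2] + 1/8·h[3]
  h[2] = 1 + 1/8·h[0] + 5/8·h[2] + 1/8·h[3]
  h[3] = 1 + 1/8·h[0] + 1/4·h[2] + 3/8·h[3]
Solving the 3×3 linear system over states ≠ 1 gives exactly h = [192/67, 0, 336/67, 280/67] (h[1] = 0 is the target).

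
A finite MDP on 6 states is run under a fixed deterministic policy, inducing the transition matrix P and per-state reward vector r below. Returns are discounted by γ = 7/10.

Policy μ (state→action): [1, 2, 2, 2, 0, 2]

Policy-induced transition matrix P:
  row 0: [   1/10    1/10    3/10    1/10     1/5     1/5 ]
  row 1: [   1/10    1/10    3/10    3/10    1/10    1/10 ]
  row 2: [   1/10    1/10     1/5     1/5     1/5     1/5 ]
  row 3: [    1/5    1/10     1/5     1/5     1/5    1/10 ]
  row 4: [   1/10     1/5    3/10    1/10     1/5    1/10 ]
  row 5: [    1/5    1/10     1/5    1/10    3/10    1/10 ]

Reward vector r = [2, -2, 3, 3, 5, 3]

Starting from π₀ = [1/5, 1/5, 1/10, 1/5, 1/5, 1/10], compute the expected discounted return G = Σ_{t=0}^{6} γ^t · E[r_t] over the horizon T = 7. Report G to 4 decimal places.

G = 7.6887

t=0: π = [0.2000, 0.2000, 0.1000, 0.2000, 0.2000, 0.1000], E[r] = 2.2000, γ^t·E[r] = 2.200000, running G = 2.200000
t=1: π = [0.1300, 0.1200, 0.2600, 0.1700, 0.1900, 0.1300], E[r] = 2.6500, γ^t·E[r] = 1.855000, running G = 4.055000
t=2: π = [0.1300, 0.1190, 0.2440, 0.1670, 0.2010, 0.1390], E[r] = 2.6770, γ^t·E[r] = 1.311730, running G = 5.366730
t=3: π = [0.1306, 0.1201, 0.2450, 0.1649, 0.2020, 0.1374], E[r] = 2.6729, γ^t·E[r] = 0.916805, running G = 6.283535
t=4: π = [0.1302, 0.1202, 0.2453, 0.1650, 0.2017, 0.1376], E[r] = 2.6722, γ^t·E[r] = 0.641602, running G = 6.925137
t=5: π = [0.1303, 0.1202, 0.2452, 0.1651, 0.2017, 0.1376], E[r] = 2.6724, γ^t·E[r] = 0.449142, running G = 7.374279
t=6: π = [0.1303, 0.1202, 0.2452, 0.1651, 0.2017, 0.1375], E[r] = 2.6723, γ^t·E[r] = 0.314399, running G = 7.688678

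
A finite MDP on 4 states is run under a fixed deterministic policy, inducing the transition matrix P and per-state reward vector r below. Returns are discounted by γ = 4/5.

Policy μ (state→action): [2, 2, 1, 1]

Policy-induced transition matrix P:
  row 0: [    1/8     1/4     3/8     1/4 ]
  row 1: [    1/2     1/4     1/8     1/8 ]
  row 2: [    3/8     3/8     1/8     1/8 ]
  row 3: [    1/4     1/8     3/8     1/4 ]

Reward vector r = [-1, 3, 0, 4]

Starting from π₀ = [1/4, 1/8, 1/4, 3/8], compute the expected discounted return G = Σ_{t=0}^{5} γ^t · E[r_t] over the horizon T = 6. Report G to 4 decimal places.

t=0: π = [0.2500, 0.1250, 0.2500, 0.3750], E[r] = 1.6250, γ^t·E[r] = 1.625000, running G = 1.625000
t=1: π = [0.2813, 0.2344, 0.2813, 0.2031], E[r] = 1.2344, γ^t·E[r] = 0.987500, running G = 2.612500
t=2: π = [0.3086, 0.2598, 0.2461, 0.1855], E[r] = 1.2129, γ^t·E[r] = 0.776250, running G = 3.388750
t=3: π = [0.3071, 0.2576, 0.2485, 0.1868], E[r] = 1.2126, γ^t·E[r] = 0.620875, running G = 4.009625
t=4: π = [0.3071, 0.2577, 0.2485, 0.1867], E[r] = 1.2130, γ^t·E[r] = 0.496863, running G = 4.506488
t=5: π = [0.3071, 0.2577, 0.2485, 0.1867], E[r] = 1.2129, γ^t·E[r] = 0.397459, running G = 4.903946

G = 4.9039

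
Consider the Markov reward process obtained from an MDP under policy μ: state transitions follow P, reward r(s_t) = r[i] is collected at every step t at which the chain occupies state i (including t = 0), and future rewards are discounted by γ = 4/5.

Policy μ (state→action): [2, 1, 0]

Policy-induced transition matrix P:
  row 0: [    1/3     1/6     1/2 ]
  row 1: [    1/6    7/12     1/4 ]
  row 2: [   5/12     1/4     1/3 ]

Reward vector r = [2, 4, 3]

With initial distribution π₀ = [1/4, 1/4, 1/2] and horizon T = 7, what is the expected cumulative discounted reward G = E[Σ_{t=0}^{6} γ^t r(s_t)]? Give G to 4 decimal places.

t=0: π = [0.2500, 0.2500, 0.5000], E[r] = 3.0000, γ^t·E[r] = 3.000000, running G = 3.000000
t=1: π = [0.3333, 0.3125, 0.3542], E[r] = 2.9792, γ^t·E[r] = 2.383333, running G = 5.383333
t=2: π = [0.3108, 0.3264, 0.3628], E[r] = 3.0156, γ^t·E[r] = 1.930000, running G = 7.313333
t=3: π = [0.3092, 0.3329, 0.3579], E[r] = 3.0237, γ^t·E[r] = 1.548148, running G = 8.861481
t=4: π = [0.3077, 0.3352, 0.3571], E[r] = 3.0275, γ^t·E[r] = 1.240074, running G = 10.101556
t=5: π = [0.3072, 0.3361, 0.3567], E[r] = 3.0289, γ^t·E[r] = 0.992499, running G = 11.094055
t=6: π = [0.3070, 0.3364, 0.3565], E[r] = 3.0294, γ^t·E[r] = 0.794136, running G = 11.888191

G = 11.8882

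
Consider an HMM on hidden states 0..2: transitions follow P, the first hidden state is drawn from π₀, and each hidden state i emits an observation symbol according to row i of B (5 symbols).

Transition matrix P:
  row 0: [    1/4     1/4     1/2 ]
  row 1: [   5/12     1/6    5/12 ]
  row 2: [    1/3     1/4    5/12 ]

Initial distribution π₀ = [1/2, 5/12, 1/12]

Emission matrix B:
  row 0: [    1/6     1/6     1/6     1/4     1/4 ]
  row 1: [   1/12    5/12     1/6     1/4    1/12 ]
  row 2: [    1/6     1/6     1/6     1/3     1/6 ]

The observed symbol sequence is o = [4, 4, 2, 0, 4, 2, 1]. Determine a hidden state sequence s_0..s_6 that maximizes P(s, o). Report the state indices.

path = [0, 2, 2, 2, 0, 2, 1]

t=0: δ = [1.250e-01, 3.472e-02, 1.389e-02]  (obs o_0=4)
t=1: δ = [7.812e-03, 2.604e-03, 1.042e-02]  ψ = [0, 0, 0]  (obs o_1=4)
t=2: δ = [5.787e-04, 4.340e-04, 7.234e-04]  ψ = [2, 2, 2]  (obs o_2=2)
t=3: δ = [4.019e-05, 1.507e-05, 5.023e-05]  ψ = [2, 2, 2]  (obs o_3=0)
t=4: δ = [4.186e-06, 1.047e-06, 3.489e-06]  ψ = [2, 2, 2]  (obs o_4=4)
t=5: δ = [1.938e-07, 1.744e-07, 3.489e-07]  ψ = [2, 0, 0]  (obs o_5=2)
t=6: δ = [1.938e-08, 3.634e-08, 2.423e-08]  ψ = [2, 2, 2]  (obs o_6=1)
backtrack: best end state = 1; path = [0, 2, 2, 2, 0, 2, 1]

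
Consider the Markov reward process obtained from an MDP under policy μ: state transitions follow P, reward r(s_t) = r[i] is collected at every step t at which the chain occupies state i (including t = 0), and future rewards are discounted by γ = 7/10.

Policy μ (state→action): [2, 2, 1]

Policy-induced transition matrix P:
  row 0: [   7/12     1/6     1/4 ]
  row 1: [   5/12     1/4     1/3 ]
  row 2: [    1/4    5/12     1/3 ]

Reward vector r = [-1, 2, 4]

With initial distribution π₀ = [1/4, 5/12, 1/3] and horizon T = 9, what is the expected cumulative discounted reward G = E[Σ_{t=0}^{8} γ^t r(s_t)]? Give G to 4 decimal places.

t=0: π = [0.2500, 0.4167, 0.3333], E[r] = 1.9167, γ^t·E[r] = 1.916667, running G = 1.916667
t=1: π = [0.4028, 0.2847, 0.3125], E[r] = 1.4167, γ^t·E[r] = 0.991667, running G = 2.908333
t=2: π = [0.4317, 0.2685, 0.2998], E[r] = 1.3044, γ^t·E[r] = 0.639155, running G = 3.547488
t=3: π = [0.4387, 0.2640, 0.2974], E[r] = 1.2787, γ^t·E[r] = 0.438609, running G = 3.986097
t=4: π = [0.4402, 0.2630, 0.2968], E[r] = 1.2729, γ^t·E[r] = 0.305625, running G = 4.291722
t=5: π = [0.4406, 0.2628, 0.2966], E[r] = 1.2716, γ^t·E[r] = 0.213714, running G = 4.505436
t=6: π = [0.4407, 0.2627, 0.2966], E[r] = 1.2713, γ^t·E[r] = 0.149564, running G = 4.655000
t=7: π = [0.4407, 0.2627, 0.2966], E[r] = 1.2712, γ^t·E[r] = 0.104689, running G = 4.759690
t=8: π = [0.4407, 0.2627, 0.2966], E[r] = 1.2712, γ^t·E[r] = 0.073282, running G = 4.832971

G = 4.8330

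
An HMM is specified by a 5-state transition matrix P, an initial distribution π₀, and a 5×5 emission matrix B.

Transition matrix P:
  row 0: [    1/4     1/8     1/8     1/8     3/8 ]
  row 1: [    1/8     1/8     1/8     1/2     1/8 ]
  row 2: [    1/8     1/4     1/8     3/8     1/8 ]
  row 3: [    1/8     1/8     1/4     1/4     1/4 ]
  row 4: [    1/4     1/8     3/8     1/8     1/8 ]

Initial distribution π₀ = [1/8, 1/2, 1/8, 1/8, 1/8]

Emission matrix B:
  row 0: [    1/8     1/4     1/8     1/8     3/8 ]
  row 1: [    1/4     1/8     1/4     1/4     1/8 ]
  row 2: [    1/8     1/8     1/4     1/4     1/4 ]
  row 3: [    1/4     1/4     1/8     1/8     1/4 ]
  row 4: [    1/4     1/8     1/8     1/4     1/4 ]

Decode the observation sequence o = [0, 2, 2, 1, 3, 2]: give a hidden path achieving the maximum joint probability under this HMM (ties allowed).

path = [1, 3, 2, 3, 4, 2]

t=0: δ = [1.562e-02, 1.250e-01, 1.562e-02, 3.125e-02, 3.125e-02]  (obs o_0=0)
t=1: δ = [1.953e-03, 3.906e-03, 3.906e-03, 7.812e-03, 1.953e-03]  ψ = [1, 1, 1, 1, 1]  (obs o_1=2)
t=2: δ = [1.221e-04, 2.441e-04, 4.883e-04, 2.441e-04, 2.441e-04]  ψ = [3, 2, 3, 1, 3]  (obs o_2=2)
t=3: δ = [1.526e-05, 1.526e-05, 1.144e-05, 4.578e-05, 7.629e-06]  ψ = [2, 2, 4, 2, 2]  (obs o_3=1)
t=4: δ = [7.153e-07, 1.431e-06, 2.861e-06, 1.431e-06, 2.861e-06]  ψ = [3, 3, 3, 3, 3]  (obs o_4=3)
t=5: δ = [8.941e-08, 1.788e-07, 2.682e-07, 1.341e-07, 4.470e-08]  ψ = [4, 2, 4, 2, 2]  (obs o_5=2)
backtrack: best end state = 2; path = [1, 3, 2, 3, 4, 2]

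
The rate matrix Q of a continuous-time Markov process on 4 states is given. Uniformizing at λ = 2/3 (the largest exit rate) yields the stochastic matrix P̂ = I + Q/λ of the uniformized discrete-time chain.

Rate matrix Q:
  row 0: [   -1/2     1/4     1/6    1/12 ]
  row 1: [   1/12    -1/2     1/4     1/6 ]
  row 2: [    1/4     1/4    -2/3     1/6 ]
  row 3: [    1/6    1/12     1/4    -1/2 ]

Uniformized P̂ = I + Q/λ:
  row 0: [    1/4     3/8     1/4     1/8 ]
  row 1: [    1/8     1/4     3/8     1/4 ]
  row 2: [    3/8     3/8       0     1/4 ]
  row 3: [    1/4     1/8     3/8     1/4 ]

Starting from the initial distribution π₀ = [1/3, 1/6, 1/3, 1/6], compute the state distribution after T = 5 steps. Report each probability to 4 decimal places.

t=0: π = [0.3333, 0.1667, 0.3333, 0.1667]
t=1: π = [0.2708, 0.3125, 0.2083, 0.2083]
t=2: π = [0.2370, 0.2839, 0.2630, 0.2161]
t=3: π = [0.2474, 0.2855, 0.2467, 0.2204]
t=4: π = [0.2452, 0.2842, 0.2515, 0.2191]
t=5: π = [0.2459, 0.2847, 0.2500, 0.2194]

π = [0.2459, 0.2847, 0.2500, 0.2194]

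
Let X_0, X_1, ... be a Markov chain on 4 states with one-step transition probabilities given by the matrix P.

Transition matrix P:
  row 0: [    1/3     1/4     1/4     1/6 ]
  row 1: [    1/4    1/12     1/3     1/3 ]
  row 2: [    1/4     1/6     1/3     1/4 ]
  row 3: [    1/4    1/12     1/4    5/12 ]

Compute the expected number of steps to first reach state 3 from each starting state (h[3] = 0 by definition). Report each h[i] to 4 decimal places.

h = [4.4819, 3.8169, 4.1349, 0.0000]

First-step conditioning: h[3] = 0; for i ≠ 3, h[i] = 1 + Σ_k P[i][k]·h[k].
  h[0] = 1 + 1/3·h[0] + 1/4·h[1] + 1/4·h[2]
  h[1] = 1 + 1/4·h[0] + 1/12·h[1] + 1/3·h[2]
  h[2] = 1 + 1/4·h[0] + 1/6·h[1] + 1/3·h[2]
Solving the 3×3 linear system over states ≠ 3 gives exactly h = [372/83, 1584/415, 1716/415, 0] (h[3] = 0 is the target).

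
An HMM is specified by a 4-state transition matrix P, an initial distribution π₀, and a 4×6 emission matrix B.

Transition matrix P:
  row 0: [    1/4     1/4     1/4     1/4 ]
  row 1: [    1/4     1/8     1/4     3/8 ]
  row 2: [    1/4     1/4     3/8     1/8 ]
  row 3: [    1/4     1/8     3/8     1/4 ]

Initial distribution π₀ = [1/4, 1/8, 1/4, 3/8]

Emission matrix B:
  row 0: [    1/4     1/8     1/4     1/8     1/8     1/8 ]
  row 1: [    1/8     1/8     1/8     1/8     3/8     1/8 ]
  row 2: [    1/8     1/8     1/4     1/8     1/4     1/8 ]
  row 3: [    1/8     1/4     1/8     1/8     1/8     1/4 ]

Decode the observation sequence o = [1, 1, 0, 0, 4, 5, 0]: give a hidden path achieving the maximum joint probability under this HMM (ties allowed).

path = [3, 3, 0, 0, 1, 3, 0]

t=0: δ = [3.125e-02, 1.562e-02, 3.125e-02, 9.375e-02]  (obs o_0=1)
t=1: δ = [2.930e-03, 1.465e-03, 4.395e-03, 5.859e-03]  ψ = [3, 3, 3, 3]  (obs o_1=1)
t=2: δ = [3.662e-04, 1.373e-04, 2.747e-04, 1.831e-04]  ψ = [3, 2, 3, 3]  (obs o_2=0)
t=3: δ = [2.289e-05, 1.144e-05, 1.287e-05, 1.144e-05]  ψ = [0, 0, 2, 0]  (obs o_3=0)
t=4: δ = [7.153e-07, 2.146e-06, 1.431e-06, 7.153e-07]  ψ = [0, 0, 0, 0]  (obs o_4=4)
t=5: δ = [6.706e-08, 4.470e-08, 6.706e-08, 2.012e-07]  ψ = [1, 2, 1, 1]  (obs o_5=5)
t=6: δ = [1.257e-08, 3.143e-09, 9.430e-09, 6.286e-09]  ψ = [3, 3, 3, 3]  (obs o_6=0)
backtrack: best end state = 0; path = [3, 3, 0, 0, 1, 3, 0]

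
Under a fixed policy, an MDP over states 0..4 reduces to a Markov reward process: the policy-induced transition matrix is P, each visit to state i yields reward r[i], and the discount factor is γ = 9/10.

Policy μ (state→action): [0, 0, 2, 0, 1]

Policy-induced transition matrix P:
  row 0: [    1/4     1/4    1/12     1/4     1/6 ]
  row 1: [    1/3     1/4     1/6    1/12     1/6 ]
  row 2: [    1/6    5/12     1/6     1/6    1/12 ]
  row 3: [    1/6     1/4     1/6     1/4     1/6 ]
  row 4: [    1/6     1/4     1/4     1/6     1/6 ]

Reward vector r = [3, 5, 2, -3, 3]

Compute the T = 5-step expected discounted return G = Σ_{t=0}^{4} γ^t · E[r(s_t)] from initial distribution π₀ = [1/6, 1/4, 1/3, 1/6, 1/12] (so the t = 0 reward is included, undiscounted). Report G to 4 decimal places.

G = 9.4600

t=0: π = [0.1667, 0.2500, 0.3333, 0.1667, 0.0833], E[r] = 2.1667, γ^t·E[r] = 2.166667, running G = 2.166667
t=1: π = [0.2222, 0.3056, 0.1597, 0.1736, 0.1389], E[r] = 2.4097, γ^t·E[r] = 2.168750, running G = 4.335417
t=2: π = [0.2361, 0.2766, 0.1597, 0.1742, 0.1534], E[r] = 2.3484, γ^t·E[r] = 1.902188, running G = 6.237604
t=3: π = [0.2324, 0.2766, 0.1598, 0.1778, 0.1534], E[r] = 2.3266, γ^t·E[r] = 1.696113, running G = 7.933717
t=4: π = [0.2321, 0.2766, 0.1601, 0.1778, 0.1534], E[r] = 2.3264, γ^t·E[r] = 1.526328, running G = 9.460045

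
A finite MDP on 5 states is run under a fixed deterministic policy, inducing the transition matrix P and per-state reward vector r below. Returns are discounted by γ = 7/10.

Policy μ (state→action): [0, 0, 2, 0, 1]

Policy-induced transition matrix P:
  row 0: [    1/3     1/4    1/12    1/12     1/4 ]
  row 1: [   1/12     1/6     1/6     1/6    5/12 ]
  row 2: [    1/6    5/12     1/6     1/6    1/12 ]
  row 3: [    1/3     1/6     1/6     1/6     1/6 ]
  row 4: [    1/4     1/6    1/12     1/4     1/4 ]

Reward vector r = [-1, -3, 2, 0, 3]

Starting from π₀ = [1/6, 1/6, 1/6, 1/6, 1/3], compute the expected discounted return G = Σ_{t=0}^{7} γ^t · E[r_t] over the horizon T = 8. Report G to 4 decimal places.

t=0: π = [0.1667, 0.1667, 0.1667, 0.1667, 0.3333], E[r] = 0.6667, γ^t·E[r] = 0.666667, running G = 0.666667
t=1: π = [0.2361, 0.2222, 0.1250, 0.1806, 0.2361], E[r] = 0.0556, γ^t·E[r] = 0.038889, running G = 0.705556
t=2: π = [0.2373, 0.2176, 0.1273, 0.1667, 0.2512], E[r] = 0.1181, γ^t·E[r] = 0.057847, running G = 0.763403
t=3: π = [0.2368, 0.2183, 0.1260, 0.1678, 0.2512], E[r] = 0.1138, γ^t·E[r] = 0.039037, running G = 0.802440
t=4: π = [0.2368, 0.2179, 0.1260, 0.1679, 0.2514], E[r] = 0.1157, γ^t·E[r] = 0.027778, running G = 0.830218
t=5: π = [0.2369, 0.2179, 0.1260, 0.1679, 0.2513], E[r] = 0.1153, γ^t·E[r] = 0.019380, running G = 0.849598
t=6: π = [0.2369, 0.2179, 0.1260, 0.1679, 0.2513], E[r] = 0.1153, γ^t·E[r] = 0.013568, running G = 0.863166
t=7: π = [0.2369, 0.2179, 0.1260, 0.1679, 0.2513], E[r] = 0.1153, γ^t·E[r] = 0.009497, running G = 0.872664

G = 0.8727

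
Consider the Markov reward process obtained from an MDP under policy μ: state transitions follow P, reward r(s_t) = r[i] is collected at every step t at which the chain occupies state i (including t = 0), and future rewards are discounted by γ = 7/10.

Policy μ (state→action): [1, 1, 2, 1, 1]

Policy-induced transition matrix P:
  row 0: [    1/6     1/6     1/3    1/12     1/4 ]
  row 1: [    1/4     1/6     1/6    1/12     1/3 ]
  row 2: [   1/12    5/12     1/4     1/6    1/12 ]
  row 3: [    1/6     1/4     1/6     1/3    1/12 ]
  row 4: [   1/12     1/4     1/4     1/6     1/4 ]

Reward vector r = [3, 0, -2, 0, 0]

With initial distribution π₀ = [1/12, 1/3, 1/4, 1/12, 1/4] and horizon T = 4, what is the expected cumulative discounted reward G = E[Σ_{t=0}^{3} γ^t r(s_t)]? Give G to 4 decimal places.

G = -0.2440

t=0: π = [0.0833, 0.3333, 0.2500, 0.0833, 0.2500], E[r] = -0.2500, γ^t·E[r] = -0.250000, running G = -0.250000
t=1: π = [0.1528, 0.2569, 0.2222, 0.1458, 0.2222], E[r] = 0.0139, γ^t·E[r] = 0.009722, running G = -0.240278
t=2: π = [0.1510, 0.2529, 0.2292, 0.1568, 0.2101], E[r] = -0.0052, γ^t·E[r] = -0.002552, running G = -0.242830
t=3: π = [0.1511, 0.2545, 0.2284, 0.1591, 0.2067], E[r] = -0.0035, γ^t·E[r] = -0.001191, running G = -0.244021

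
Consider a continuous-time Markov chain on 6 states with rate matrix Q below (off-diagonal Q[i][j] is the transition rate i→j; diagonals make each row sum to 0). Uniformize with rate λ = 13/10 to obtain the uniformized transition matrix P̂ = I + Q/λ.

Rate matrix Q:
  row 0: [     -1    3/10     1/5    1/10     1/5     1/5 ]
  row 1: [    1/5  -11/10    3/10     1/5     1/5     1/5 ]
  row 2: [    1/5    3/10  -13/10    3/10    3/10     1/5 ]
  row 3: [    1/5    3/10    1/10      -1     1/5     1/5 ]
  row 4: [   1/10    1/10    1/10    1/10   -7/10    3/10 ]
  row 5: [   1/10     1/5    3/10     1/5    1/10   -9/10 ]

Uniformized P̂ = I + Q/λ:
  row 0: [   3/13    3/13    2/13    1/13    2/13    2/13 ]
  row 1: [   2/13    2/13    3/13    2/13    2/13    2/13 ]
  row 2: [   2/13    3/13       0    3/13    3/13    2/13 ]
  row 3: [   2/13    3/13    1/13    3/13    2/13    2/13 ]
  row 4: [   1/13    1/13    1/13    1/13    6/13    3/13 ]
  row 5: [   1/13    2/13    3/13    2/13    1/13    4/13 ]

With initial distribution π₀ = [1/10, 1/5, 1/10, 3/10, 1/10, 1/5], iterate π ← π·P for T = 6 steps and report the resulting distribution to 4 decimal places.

π = [0.1320, 0.1693, 0.1338, 0.1489, 0.2147, 0.2013]

t=0: π = [0.1000, 0.2000, 0.1000, 0.3000, 0.1000, 0.2000]
t=1: π = [0.1385, 0.1846, 0.1385, 0.1692, 0.1769, 0.1923]
t=2: π = [0.1361, 0.1746, 0.1349, 0.1533, 0.2041, 0.1970]
t=3: π = [0.1335, 0.1708, 0.1342, 0.1498, 0.2119, 0.1999]
t=4: π = [0.1324, 0.1697, 0.1339, 0.1491, 0.2140, 0.2009]
t=5: π = [0.1321, 0.1693, 0.1338, 0.1490, 0.2145, 0.2012]
t=6: π = [0.1320, 0.1693, 0.1338, 0.1489, 0.2147, 0.2013]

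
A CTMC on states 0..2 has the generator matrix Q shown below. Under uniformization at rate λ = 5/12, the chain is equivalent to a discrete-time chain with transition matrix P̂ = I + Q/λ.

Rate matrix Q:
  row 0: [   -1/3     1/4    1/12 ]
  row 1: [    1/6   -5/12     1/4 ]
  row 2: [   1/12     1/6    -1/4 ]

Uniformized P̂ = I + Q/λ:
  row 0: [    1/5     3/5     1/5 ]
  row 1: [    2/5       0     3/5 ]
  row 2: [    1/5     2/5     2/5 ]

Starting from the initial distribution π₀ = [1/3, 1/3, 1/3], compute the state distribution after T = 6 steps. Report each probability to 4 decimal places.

t=0: π = [0.3333, 0.3333, 0.3333]
t=1: π = [0.2667, 0.3333, 0.4000]
t=2: π = [0.2667, 0.3200, 0.4133]
t=3: π = [0.2640, 0.3253, 0.4107]
t=4: π = [0.2651, 0.3227, 0.4123]
t=5: π = [0.2645, 0.3239, 0.4115]
t=6: π = [0.2648, 0.3233, 0.4119]

π = [0.2648, 0.3233, 0.4119]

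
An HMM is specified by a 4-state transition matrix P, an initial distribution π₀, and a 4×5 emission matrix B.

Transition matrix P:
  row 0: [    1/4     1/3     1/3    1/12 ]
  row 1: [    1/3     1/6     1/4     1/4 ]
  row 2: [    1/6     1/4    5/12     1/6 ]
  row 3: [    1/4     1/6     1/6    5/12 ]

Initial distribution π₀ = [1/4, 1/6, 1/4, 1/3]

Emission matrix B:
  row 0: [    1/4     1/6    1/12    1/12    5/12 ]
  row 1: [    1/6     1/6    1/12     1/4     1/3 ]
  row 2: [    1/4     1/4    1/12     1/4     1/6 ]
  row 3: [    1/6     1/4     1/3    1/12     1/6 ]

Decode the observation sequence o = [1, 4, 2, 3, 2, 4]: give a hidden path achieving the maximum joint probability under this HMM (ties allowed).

t=0: δ = [4.167e-02, 2.778e-02, 6.250e-02, 8.333e-02]  (obs o_0=1)
t=1: δ = [8.681e-03, 5.208e-03, 4.340e-03, 5.787e-03]  ψ = [3, 2, 2, 3]  (obs o_1=4)
t=2: δ = [1.808e-04, 2.411e-04, 2.411e-04, 8.038e-04]  ψ = [0, 0, 0, 3]  (obs o_2=2)
t=3: δ = [1.674e-05, 3.349e-05, 3.349e-05, 2.791e-05]  ψ = [3, 3, 3, 3]  (obs o_3=3)
t=4: δ = [9.303e-07, 6.977e-07, 1.163e-06, 3.876e-06]  ψ = [1, 2, 2, 3]  (obs o_4=2)
t=5: δ = [4.038e-07, 2.153e-07, 1.077e-07, 2.692e-07]  ψ = [3, 3, 3, 3]  (obs o_5=4)
backtrack: best end state = 0; path = [3, 3, 3, 3, 3, 0]

path = [3, 3, 3, 3, 3, 0]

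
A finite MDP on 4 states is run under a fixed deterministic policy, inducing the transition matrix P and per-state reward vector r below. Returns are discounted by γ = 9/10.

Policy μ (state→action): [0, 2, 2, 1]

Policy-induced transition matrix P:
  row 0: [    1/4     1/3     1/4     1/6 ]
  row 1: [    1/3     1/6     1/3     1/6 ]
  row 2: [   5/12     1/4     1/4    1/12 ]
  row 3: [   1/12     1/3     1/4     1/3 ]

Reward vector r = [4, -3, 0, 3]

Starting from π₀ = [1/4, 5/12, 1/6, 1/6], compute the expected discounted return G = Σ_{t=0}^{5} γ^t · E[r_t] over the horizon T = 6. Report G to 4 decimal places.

t=0: π = [0.2500, 0.4167, 0.1667, 0.1667], E[r] = 0.2500, γ^t·E[r] = 0.250000, running G = 0.250000
t=1: π = [0.2847, 0.2500, 0.2847, 0.1806], E[r] = 0.9306, γ^t·E[r] = 0.837500, running G = 1.087500
t=2: π = [0.2882, 0.2679, 0.2708, 0.1730], E[r] = 0.8681, γ^t·E[r] = 0.703125, running G = 1.790625
t=3: π = [0.2886, 0.2661, 0.2723, 0.1729], E[r] = 0.8750, γ^t·E[r] = 0.637875, running G = 2.428500
t=4: π = [0.2887, 0.2663, 0.2722, 0.1728], E[r] = 0.8745, γ^t·E[r] = 0.573750, running G = 3.002250
t=5: π = [0.2888, 0.2663, 0.2722, 0.1728], E[r] = 0.8746, γ^t·E[r] = 0.516418, running G = 3.518668

G = 3.5187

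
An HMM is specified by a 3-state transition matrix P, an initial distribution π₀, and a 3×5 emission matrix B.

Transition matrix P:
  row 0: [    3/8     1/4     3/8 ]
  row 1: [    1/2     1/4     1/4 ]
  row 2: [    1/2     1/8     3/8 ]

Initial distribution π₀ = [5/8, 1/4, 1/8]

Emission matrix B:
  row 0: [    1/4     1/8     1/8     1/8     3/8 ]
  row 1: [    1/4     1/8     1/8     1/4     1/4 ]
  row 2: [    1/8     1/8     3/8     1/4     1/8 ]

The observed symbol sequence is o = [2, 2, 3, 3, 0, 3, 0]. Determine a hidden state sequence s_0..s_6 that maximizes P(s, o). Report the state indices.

t=0: δ = [7.812e-02, 3.125e-02, 4.688e-02]  (obs o_0=2)
t=1: δ = [3.662e-03, 2.441e-03, 1.099e-02]  ψ = [0, 0, 0]  (obs o_1=2)
t=2: δ = [6.866e-04, 3.433e-04, 1.030e-03]  ψ = [2, 2, 2]  (obs o_2=3)
t=3: δ = [6.437e-05, 4.292e-05, 9.656e-05]  ψ = [2, 0, 2]  (obs o_3=3)
t=4: δ = [1.207e-05, 4.023e-06, 4.526e-06]  ψ = [2, 0, 2]  (obs o_4=0)
t=5: δ = [5.658e-07, 7.544e-07, 1.132e-06]  ψ = [0, 0, 0]  (obs o_5=3)
t=6: δ = [1.414e-07, 4.715e-08, 5.304e-08]  ψ = [2, 1, 2]  (obs o_6=0)
backtrack: best end state = 0; path = [0, 2, 2, 2, 0, 2, 0]

path = [0, 2, 2, 2, 0, 2, 0]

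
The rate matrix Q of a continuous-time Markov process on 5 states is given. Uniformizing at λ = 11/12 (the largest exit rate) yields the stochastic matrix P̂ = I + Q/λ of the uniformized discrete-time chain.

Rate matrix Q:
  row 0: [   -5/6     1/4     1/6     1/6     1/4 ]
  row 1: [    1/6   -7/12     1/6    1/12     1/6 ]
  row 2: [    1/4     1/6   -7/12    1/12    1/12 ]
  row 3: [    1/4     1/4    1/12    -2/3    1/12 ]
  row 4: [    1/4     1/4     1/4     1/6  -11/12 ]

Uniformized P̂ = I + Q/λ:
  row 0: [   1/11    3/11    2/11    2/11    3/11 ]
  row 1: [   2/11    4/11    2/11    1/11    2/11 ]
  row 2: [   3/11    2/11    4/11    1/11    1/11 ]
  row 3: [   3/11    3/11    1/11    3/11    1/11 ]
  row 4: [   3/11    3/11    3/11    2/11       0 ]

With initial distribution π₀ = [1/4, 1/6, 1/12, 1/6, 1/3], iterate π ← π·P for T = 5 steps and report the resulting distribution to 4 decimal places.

π = [0.2094, 0.2779, 0.2212, 0.1501, 0.1414]

t=0: π = [0.2500, 0.1667, 0.0833, 0.1667, 0.3333]
t=1: π = [0.2121, 0.2803, 0.2121, 0.1742, 0.1212]
t=2: π = [0.2087, 0.2789, 0.2156, 0.1529, 0.1439]
t=3: π = [0.2094, 0.2785, 0.2202, 0.1508, 0.1411]
t=4: π = [0.2093, 0.2780, 0.2210, 0.1502, 0.1415]
t=5: π = [0.2094, 0.2779, 0.2212, 0.1501, 0.1414]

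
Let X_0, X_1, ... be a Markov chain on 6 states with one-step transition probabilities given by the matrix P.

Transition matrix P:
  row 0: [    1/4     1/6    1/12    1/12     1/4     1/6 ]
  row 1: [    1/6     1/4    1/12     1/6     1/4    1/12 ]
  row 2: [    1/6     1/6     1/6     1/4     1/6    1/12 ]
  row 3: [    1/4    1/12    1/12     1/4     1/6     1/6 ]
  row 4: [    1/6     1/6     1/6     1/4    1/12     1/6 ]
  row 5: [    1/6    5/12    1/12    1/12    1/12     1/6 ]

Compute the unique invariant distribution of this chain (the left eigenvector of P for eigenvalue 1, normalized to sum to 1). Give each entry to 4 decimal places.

Balance equations π_j = Σ_i π_i·P[i][j]:
  π_0 = 1/4·π_0 + 1/6·π_1 + 1/6·π_2 + 1/4·π_3 + 1/6·π_4 + 1/6·π_5
  π_1 = 1/6·π_0 + 1/4·π_1 + 1/6·π_2 + 1/12·π_3 + 1/6·π_4 + 5/12·π_5
  π_2 = 1/12·π_0 + 1/12·π_1 + 1/6·π_2 + 1/12·π_3 + 1/6·π_4 + 1/12·π_5
  π_3 = 1/12·π_0 + 1/6·π_1 + 1/4·π_2 + 1/4·π_3 + 1/4·π_4 + 1/12·π_5
  π_4 = 1/4·π_0 + 1/4·π_1 + 1/6·π_2 + 1/6·π_3 + 1/12·π_4 + 1/12·π_5
  normalize: π_0 + π_1 + π_2 + π_3 + π_4 + π_5 = 1
Solving the linear system gives exactly π = [14126/71391, 275/1347, 7619/71391, 12604/71391, 12418/71391, 10049/71391].

π = [0.1979, 0.2042, 0.1067, 0.1765, 0.1739, 0.1408]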